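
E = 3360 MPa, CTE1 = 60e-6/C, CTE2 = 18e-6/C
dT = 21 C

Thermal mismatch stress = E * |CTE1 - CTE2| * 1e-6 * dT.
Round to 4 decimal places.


= 3360 * 42e-6 * 21
= 2.9635 MPa

2.9635


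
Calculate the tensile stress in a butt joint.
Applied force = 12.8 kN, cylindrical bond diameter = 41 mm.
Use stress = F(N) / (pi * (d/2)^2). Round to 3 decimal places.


A = pi * 20.5^2 = 1320.2543 mm^2
sigma = 12800.0 / 1320.2543 = 9.695 MPa

9.695


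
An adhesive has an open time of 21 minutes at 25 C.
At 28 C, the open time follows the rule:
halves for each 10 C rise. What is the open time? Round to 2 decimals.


Factor = 2^((28-25)/10) = 1.2311
Open time = 21 / 1.2311 = 17.06 min

17.06


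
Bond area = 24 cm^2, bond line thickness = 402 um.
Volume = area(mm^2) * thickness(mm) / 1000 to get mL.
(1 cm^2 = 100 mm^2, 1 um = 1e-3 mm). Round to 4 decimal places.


area_mm2 = 24 * 100 = 2400
blt_mm = 402 * 1e-3 = 0.402
vol_mm3 = 2400 * 0.402 = 964.8
vol_mL = 964.8 / 1000 = 0.9648 mL

0.9648


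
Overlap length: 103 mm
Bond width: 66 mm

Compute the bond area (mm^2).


Bond area = 103 * 66 = 6798 mm^2

6798


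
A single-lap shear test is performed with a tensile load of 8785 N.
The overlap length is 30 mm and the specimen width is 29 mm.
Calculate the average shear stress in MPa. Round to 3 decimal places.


Shear stress = F / (overlap * width)
= 8785 / (30 * 29)
= 8785 / 870
= 10.098 MPa

10.098


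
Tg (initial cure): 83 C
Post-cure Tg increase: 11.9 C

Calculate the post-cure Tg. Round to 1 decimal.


Post-cure Tg = 83 + 11.9 = 94.9 C

94.9


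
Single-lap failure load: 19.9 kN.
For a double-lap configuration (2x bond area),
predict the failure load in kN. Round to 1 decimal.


Failure load = 19.9 * 2 = 39.8 kN

39.8


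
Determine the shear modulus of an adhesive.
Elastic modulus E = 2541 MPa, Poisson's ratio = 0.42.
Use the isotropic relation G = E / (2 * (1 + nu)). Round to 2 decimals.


G = 2541 / (2*(1+0.42)) = 2541 / 2.84
= 894.72 MPa

894.72


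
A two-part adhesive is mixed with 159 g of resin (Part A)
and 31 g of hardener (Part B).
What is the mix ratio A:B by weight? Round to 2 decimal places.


Mix ratio = mass_A / mass_B
= 159 / 31
= 5.13

5.13


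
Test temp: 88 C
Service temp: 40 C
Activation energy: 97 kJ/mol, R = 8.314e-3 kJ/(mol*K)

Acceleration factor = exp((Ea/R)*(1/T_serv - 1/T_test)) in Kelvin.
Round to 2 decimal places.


AF = exp((97/0.008314)*(1/313.15 - 1/361.15))
= 141.43

141.43


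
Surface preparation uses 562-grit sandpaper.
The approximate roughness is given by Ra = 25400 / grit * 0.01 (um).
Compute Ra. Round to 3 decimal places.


Ra = 25400 / 562 * 0.01
= 254 / 562
= 0.452 um

0.452


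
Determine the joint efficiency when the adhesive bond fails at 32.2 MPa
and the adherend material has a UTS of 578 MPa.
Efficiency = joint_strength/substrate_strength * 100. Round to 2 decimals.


Joint efficiency = 32.2 / 578 * 100
= 5.57%

5.57


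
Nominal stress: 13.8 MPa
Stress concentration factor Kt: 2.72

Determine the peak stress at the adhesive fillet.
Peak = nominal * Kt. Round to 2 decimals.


Peak stress = 13.8 * 2.72
= 37.54 MPa

37.54


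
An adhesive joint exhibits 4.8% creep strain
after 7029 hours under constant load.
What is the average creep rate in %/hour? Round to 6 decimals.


Creep rate = strain / time
= 4.8 / 7029
= 0.000683 %/h

0.000683


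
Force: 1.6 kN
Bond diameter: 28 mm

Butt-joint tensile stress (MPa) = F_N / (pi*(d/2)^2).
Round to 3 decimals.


F_N = 1.6 * 1000 = 1600.0 N
A = pi*(14.0)^2 = 615.7522 mm^2
stress = 1600.0 / 615.7522 = 2.598 MPa

2.598


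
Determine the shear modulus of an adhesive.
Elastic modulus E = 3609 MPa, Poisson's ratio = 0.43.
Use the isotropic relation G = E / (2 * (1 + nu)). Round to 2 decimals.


G = 3609 / (2*(1+0.43)) = 3609 / 2.86
= 1261.89 MPa

1261.89


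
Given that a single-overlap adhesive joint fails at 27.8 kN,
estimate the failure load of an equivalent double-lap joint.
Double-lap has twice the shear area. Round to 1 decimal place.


Double-lap factor = 2
Expected load = 27.8 * 2 = 55.6 kN

55.6


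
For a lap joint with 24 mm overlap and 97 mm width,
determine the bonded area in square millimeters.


Area = 24 * 97 = 2328 mm^2

2328


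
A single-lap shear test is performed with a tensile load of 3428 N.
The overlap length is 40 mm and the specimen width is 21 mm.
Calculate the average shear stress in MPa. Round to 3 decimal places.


Shear stress = F / (overlap * width)
= 3428 / (40 * 21)
= 3428 / 840
= 4.081 MPa

4.081


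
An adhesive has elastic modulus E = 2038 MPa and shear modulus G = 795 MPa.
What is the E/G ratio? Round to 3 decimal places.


E/G = 2038 / 795 = 2.564

2.564


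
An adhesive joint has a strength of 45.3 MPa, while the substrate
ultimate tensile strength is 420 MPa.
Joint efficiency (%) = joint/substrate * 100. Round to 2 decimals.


Efficiency = 45.3 / 420 * 100
= 10.79%

10.79


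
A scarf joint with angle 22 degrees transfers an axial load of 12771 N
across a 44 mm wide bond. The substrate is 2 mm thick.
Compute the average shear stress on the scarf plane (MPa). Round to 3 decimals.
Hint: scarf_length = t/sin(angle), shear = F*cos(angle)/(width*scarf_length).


scarf_length = 2 / sin(22 deg) = 5.3389 mm
cos(22 deg) = 0.927184
shear stress = 12771 * 0.927184 / (44 * 5.3389)
= 50.406 MPa

50.406


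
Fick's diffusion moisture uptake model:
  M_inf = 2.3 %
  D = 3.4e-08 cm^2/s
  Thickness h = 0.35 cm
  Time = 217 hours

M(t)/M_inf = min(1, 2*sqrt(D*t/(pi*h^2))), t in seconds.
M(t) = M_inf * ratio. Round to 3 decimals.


t_sec = 217 * 3600 = 781200
ratio = 2*sqrt(3.4e-08*781200/(pi*0.35^2))
= min(1, 0.525421)
= 0.525421
M(t) = 2.3 * 0.525421 = 1.208 %

1.208


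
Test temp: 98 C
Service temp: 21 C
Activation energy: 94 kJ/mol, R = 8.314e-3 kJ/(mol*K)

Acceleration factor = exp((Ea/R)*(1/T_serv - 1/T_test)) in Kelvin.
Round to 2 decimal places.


AF = exp((94/0.008314)*(1/294.15 - 1/371.15))
= 2905.20

2905.20


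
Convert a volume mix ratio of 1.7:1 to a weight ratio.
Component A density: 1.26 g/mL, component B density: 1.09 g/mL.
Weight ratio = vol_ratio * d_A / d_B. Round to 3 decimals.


= 1.7 * 1.26 / 1.09 = 1.965

1.965


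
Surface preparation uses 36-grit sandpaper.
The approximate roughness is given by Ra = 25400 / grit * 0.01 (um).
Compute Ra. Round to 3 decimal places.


Ra = 25400 / 36 * 0.01
= 254 / 36
= 7.056 um

7.056


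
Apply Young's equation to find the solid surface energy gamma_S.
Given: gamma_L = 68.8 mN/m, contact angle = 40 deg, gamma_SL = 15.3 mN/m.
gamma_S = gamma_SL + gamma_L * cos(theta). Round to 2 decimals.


theta_rad = 40 * pi/180 = 0.698132
gamma_S = 15.3 + 68.8 * cos(0.698132)
= 68.00 mN/m

68.00


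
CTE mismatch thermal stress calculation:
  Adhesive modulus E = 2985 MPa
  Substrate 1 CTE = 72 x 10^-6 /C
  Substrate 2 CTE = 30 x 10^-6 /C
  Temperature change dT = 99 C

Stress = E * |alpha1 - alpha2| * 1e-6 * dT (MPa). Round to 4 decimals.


delta_alpha = |72 - 30| = 42 x 10^-6/C
Stress = 2985 * 42e-6 * 99
= 12.4116 MPa

12.4116


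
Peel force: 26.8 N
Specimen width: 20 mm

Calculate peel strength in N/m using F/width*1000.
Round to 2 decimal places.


Peel strength = 26.8 / 20 * 1000 = 1340.00 N/m

1340.00


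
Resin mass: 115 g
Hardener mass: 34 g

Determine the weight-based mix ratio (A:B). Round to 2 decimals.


Ratio = 115 / 34 = 3.38

3.38


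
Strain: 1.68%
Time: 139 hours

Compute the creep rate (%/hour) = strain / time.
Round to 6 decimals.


Creep rate = 1.68 / 139
= 0.012086 %/h

0.012086


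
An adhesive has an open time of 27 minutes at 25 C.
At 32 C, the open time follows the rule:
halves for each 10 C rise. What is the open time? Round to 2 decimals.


Factor = 2^((32-25)/10) = 1.6245
Open time = 27 / 1.6245 = 16.62 min

16.62


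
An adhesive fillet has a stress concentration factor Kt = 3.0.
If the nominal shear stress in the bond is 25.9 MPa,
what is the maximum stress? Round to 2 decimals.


Max stress = 25.9 * 3.0 = 77.70 MPa

77.70


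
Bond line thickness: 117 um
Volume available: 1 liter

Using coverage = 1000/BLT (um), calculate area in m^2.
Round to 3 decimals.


1 L = 1e6 mm^3, thickness = 117 um = 0.117 mm
Area = 1e6 / 0.117 mm^2 = (1e6 / 0.117) / 1e6 m^2 = 1000 / 117 m^2
= 8.547 m^2

8.547


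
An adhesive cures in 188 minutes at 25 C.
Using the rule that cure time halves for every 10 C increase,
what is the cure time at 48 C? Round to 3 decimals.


Factor = 2^((48 - 25) / 10) = 4.9246
Cure time = 188 / 4.9246
= 38.176 minutes

38.176


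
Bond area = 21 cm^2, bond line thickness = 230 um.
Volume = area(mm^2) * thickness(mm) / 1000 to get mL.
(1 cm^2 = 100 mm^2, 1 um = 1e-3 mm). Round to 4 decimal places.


area_mm2 = 21 * 100 = 2100
blt_mm = 230 * 1e-3 = 0.23
vol_mm3 = 2100 * 0.23 = 483.0
vol_mL = 483.0 / 1000 = 0.4830 mL

0.4830


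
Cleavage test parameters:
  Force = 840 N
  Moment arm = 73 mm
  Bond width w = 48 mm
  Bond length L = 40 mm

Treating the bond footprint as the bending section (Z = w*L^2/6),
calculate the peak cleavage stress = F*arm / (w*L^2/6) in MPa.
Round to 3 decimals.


M = 840 * 73 = 61320 N*mm
Z = 48 * 40^2 / 6 = 76800 / 6 mm^3
sigma = M / Z = 6 * 61320 / 76800 = 367920 / 76800
= 4.791 MPa

4.791


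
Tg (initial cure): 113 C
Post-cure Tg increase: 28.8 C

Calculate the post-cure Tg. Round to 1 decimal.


Post-cure Tg = 113 + 28.8 = 141.8 C

141.8


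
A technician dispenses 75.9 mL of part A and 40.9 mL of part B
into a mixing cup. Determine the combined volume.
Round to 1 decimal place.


Combined volume = 75.9 + 40.9
= 116.8 mL

116.8


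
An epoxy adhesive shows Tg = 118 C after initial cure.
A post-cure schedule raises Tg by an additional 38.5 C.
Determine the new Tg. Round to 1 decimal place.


New Tg = 118 + 38.5
= 156.5 C

156.5


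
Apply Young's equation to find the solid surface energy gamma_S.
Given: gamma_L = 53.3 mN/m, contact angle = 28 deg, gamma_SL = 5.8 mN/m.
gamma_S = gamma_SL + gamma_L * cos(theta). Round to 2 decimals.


theta_rad = 28 * pi/180 = 0.488692
gamma_S = 5.8 + 53.3 * cos(0.488692)
= 52.86 mN/m

52.86


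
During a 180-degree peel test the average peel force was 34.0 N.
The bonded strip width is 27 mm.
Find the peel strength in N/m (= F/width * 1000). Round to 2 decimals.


Peel strength = F/width * 1000
= 34.0 / 27 * 1000
= 1259.26 N/m

1259.26


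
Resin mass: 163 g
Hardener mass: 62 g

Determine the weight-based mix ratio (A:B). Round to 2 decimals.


Ratio = 163 / 62 = 2.63

2.63


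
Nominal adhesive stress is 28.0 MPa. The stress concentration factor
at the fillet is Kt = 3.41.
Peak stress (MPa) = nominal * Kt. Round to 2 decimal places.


Peak = 28.0 * 3.41 = 95.48 MPa

95.48


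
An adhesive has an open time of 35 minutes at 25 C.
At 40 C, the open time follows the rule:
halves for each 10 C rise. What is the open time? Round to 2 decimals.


Factor = 2^((40-25)/10) = 2.8284
Open time = 35 / 2.8284 = 12.37 min

12.37


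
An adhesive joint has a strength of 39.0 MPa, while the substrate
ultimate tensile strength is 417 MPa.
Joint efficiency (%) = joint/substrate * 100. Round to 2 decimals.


Efficiency = 39.0 / 417 * 100
= 9.35%

9.35


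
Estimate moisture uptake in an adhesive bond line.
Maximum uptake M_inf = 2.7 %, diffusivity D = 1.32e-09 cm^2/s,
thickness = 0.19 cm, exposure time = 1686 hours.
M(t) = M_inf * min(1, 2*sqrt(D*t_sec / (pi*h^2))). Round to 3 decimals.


Convert time: 1686 h = 6069600 s
ratio = min(1, 2*sqrt(1.32e-09*6069600/(pi*0.19^2)))
= 0.531580
M(t) = 2.7 * 0.531580 = 1.435%

1.435


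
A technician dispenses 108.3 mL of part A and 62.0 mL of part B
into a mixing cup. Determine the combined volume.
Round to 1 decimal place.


Combined volume = 108.3 + 62.0
= 170.3 mL

170.3


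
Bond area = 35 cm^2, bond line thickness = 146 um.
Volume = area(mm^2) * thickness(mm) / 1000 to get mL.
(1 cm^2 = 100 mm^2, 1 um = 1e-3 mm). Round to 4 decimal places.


area_mm2 = 35 * 100 = 3500
blt_mm = 146 * 1e-3 = 0.146
vol_mm3 = 3500 * 0.146 = 511.0
vol_mL = 511.0 / 1000 = 0.5110 mL

0.5110


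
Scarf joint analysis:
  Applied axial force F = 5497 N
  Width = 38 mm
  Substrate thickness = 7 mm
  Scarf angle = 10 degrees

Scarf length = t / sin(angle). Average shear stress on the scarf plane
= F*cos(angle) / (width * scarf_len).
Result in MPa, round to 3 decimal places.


Scarf length = 7 / sin(10 deg) = 40.3114 mm
cos(10 deg) = 0.984808
Shear = 5497 * 0.984808 / (38 * 40.3114)
= 3.534 MPa

3.534


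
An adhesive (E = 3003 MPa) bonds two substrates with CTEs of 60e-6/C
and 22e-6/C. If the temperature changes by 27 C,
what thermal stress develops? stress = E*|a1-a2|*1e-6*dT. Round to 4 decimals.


Stress = 3003 * |60 - 22| * 1e-6 * 27
= 3.0811 MPa

3.0811


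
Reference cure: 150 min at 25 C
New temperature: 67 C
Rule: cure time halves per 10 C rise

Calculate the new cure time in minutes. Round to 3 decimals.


factor = 2^((67-25)/10) = 18.3792
t_new = 150 / 18.3792 = 8.161 min

8.161


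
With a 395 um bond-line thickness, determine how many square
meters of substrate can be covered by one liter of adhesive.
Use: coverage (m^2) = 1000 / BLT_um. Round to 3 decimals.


Coverage = 1000 / 395 = 2.532 m^2

2.532


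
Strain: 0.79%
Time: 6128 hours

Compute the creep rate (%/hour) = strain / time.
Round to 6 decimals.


Creep rate = 0.79 / 6128
= 0.000129 %/h

0.000129


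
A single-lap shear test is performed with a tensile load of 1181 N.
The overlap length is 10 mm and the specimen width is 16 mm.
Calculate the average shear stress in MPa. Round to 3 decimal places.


Shear stress = F / (overlap * width)
= 1181 / (10 * 16)
= 1181 / 160
= 7.381 MPa

7.381


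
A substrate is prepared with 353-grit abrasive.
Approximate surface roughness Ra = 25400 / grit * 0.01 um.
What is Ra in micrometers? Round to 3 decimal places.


Ra = 25400 / 353 * 0.01 = 0.720 um

0.720


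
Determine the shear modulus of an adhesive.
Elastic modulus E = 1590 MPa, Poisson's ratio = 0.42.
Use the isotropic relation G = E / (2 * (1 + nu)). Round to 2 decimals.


G = 1590 / (2*(1+0.42)) = 1590 / 2.84
= 559.86 MPa

559.86


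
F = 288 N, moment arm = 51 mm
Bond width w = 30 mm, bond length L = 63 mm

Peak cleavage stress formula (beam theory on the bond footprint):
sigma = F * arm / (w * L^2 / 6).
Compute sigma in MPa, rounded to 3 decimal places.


sigma = (288 * 51) / (30 * 3969 / 6)
= 14688 * 6 / 119070
= 88128 / 119070
= 0.740 MPa

0.740


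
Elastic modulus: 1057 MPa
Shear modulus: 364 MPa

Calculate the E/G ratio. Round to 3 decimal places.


E / G = 1057 / 364 = 2.904

2.904


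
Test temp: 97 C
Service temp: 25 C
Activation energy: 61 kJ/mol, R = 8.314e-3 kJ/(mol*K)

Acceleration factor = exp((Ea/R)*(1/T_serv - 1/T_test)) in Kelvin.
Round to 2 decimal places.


AF = exp((61/0.008314)*(1/298.15 - 1/370.15))
= 119.91

119.91


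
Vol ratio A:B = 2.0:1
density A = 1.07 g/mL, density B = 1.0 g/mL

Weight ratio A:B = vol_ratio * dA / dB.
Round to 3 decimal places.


Weight ratio = 2.0 * 1.07 / 1.0
= 2.140

2.140


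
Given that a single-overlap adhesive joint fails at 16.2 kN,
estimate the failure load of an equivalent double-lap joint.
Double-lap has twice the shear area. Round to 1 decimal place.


Double-lap factor = 2
Expected load = 16.2 * 2 = 32.4 kN

32.4


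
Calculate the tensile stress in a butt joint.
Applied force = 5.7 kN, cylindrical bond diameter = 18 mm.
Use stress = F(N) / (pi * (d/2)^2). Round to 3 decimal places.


A = pi * 9.0^2 = 254.4690 mm^2
sigma = 5700.0 / 254.4690 = 22.400 MPa

22.400


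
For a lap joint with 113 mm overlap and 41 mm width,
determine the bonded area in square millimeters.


Area = 113 * 41 = 4633 mm^2

4633


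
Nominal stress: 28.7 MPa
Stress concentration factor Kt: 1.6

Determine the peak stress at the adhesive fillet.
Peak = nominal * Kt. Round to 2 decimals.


Peak stress = 28.7 * 1.6
= 45.92 MPa

45.92


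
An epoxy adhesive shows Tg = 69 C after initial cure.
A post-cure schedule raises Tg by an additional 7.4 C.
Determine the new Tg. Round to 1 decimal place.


New Tg = 69 + 7.4
= 76.4 C

76.4


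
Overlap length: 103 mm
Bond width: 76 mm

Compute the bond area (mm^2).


Bond area = 103 * 76 = 7828 mm^2

7828


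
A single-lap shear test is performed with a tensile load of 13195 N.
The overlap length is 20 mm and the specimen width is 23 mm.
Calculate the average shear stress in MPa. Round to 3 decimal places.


Shear stress = F / (overlap * width)
= 13195 / (20 * 23)
= 13195 / 460
= 28.685 MPa

28.685


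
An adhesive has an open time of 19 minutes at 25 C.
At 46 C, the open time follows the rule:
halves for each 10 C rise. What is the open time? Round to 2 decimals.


Factor = 2^((46-25)/10) = 4.2871
Open time = 19 / 4.2871 = 4.43 min

4.43


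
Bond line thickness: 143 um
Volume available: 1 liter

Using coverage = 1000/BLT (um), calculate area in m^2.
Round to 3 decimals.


1 L = 1e6 mm^3, thickness = 143 um = 0.143 mm
Area = 1e6 / 0.143 mm^2 = (1e6 / 0.143) / 1e6 m^2 = 1000 / 143 m^2
= 6.993 m^2

6.993


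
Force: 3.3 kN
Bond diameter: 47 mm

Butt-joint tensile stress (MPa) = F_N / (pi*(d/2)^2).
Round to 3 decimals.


F_N = 3.3 * 1000 = 3300.0 N
A = pi*(23.5)^2 = 1734.9445 mm^2
stress = 3300.0 / 1734.9445 = 1.902 MPa

1.902


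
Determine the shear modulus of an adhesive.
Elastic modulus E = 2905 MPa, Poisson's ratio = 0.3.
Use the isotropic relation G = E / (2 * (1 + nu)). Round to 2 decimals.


G = 2905 / (2*(1+0.3)) = 2905 / 2.60
= 1117.31 MPa

1117.31


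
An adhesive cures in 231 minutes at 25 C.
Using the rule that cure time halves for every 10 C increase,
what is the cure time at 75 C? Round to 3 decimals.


Factor = 2^((75 - 25) / 10) = 32.0000
Cure time = 231 / 32.0000
= 7.219 minutes

7.219


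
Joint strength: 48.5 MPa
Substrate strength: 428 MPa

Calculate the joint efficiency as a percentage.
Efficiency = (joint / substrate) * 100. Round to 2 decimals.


Efficiency = (48.5 / 428) * 100 = 11.33%

11.33


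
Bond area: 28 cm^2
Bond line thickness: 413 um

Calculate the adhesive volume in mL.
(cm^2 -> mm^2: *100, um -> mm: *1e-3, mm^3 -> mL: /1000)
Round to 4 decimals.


V = 28*100 * 413*1e-3 / 1000
= 1.1564 mL

1.1564


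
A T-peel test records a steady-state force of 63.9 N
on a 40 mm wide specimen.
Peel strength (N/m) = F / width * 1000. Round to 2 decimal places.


Peel strength = 63.9 / 40 * 1000
= 1597.50 N/m

1597.50


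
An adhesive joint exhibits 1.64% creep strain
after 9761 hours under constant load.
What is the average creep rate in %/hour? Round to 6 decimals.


Creep rate = strain / time
= 1.64 / 9761
= 0.000168 %/h

0.000168


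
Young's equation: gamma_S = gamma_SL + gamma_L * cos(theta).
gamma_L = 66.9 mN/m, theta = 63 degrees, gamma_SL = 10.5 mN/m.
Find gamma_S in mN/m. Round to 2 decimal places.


cos(63 deg) = 0.453990
gamma_S = 10.5 + 66.9 * 0.453990
= 40.87 mN/m

40.87


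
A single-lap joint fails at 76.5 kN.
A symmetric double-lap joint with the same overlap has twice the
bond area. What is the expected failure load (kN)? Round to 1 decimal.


Double-lap load = 2 * 76.5 = 153.0 kN

153.0


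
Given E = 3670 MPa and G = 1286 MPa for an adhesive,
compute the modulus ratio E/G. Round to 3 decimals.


E/G ratio = 3670 / 1286 = 2.854

2.854


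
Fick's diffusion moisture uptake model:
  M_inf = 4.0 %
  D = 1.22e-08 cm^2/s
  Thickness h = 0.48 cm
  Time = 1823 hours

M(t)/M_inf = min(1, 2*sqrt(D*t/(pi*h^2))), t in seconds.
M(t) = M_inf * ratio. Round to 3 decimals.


t_sec = 1823 * 3600 = 6562800
ratio = 2*sqrt(1.22e-08*6562800/(pi*0.48^2))
= min(1, 0.665179)
= 0.665179
M(t) = 4.0 * 0.665179 = 2.661 %

2.661


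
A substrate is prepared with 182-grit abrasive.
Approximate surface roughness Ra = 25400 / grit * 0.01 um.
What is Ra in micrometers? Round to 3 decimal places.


Ra = 25400 / 182 * 0.01 = 1.396 um

1.396


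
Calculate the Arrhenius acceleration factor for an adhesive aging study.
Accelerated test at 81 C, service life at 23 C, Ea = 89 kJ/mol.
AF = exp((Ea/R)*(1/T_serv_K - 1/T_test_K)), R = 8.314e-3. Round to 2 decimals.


T_test = 354.15 K, T_serv = 296.15 K
Ea/R = 89 / 0.008314 = 10704.84
AF = exp(10704.84 * (1/296.15 - 1/354.15))
= 372.35

372.35


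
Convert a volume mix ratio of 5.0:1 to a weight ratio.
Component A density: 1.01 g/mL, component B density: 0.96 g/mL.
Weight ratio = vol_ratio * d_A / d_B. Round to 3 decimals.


= 5.0 * 1.01 / 0.96 = 5.260

5.260


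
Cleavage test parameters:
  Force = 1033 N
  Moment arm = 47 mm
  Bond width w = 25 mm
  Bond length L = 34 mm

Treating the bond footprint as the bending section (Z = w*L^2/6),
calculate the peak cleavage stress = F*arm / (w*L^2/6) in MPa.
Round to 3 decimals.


M = 1033 * 47 = 48551 N*mm
Z = 25 * 34^2 / 6 = 28900 / 6 mm^3
sigma = M / Z = 6 * 48551 / 28900 = 291306 / 28900
= 10.080 MPa

10.080


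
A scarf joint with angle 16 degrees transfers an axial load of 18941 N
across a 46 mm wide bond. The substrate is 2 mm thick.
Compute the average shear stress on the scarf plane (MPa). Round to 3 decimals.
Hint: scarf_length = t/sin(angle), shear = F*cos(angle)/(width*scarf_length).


scarf_length = 2 / sin(16 deg) = 7.2559 mm
cos(16 deg) = 0.961262
shear stress = 18941 * 0.961262 / (46 * 7.2559)
= 54.550 MPa

54.550


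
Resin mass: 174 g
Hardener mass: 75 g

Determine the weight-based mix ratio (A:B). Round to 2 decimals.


Ratio = 174 / 75 = 2.32

2.32


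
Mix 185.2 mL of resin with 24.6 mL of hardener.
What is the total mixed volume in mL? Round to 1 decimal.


Total = 185.2 + 24.6 = 209.8 mL

209.8


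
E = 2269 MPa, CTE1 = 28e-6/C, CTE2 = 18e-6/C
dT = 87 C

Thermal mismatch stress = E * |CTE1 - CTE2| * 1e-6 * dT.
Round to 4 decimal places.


= 2269 * 10e-6 * 87
= 1.9740 MPa

1.9740


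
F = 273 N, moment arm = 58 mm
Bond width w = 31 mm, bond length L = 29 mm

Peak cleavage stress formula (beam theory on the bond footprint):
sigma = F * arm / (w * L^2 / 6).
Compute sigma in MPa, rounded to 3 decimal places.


sigma = (273 * 58) / (31 * 841 / 6)
= 15834 * 6 / 26071
= 95004 / 26071
= 3.644 MPa

3.644


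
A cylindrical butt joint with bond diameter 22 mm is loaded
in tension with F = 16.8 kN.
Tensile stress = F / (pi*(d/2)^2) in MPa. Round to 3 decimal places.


Area = pi * (22/2)^2 = 380.1327 mm^2
Stress = 16.8*1000 / 380.1327
= 44.195 MPa

44.195


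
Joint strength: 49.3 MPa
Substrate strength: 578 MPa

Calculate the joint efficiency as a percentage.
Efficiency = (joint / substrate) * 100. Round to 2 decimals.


Efficiency = (49.3 / 578) * 100 = 8.53%

8.53


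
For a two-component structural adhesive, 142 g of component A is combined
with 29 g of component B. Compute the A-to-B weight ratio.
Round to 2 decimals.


Weight ratio A:B = 142 / 29
= 4.90

4.90


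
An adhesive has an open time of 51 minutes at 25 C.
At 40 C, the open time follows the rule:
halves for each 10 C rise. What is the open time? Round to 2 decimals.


Factor = 2^((40-25)/10) = 2.8284
Open time = 51 / 2.8284 = 18.03 min

18.03


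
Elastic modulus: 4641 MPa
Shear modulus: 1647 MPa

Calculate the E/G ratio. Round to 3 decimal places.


E / G = 4641 / 1647 = 2.818

2.818


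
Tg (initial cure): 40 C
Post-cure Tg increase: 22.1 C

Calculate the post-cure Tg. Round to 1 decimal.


Post-cure Tg = 40 + 22.1 = 62.1 C

62.1


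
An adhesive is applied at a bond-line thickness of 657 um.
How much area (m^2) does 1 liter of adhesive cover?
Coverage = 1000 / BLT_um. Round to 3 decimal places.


Coverage = 1000 / 657 = 1.522 m^2

1.522


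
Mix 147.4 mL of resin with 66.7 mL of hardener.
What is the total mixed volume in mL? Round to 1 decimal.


Total = 147.4 + 66.7 = 214.1 mL

214.1


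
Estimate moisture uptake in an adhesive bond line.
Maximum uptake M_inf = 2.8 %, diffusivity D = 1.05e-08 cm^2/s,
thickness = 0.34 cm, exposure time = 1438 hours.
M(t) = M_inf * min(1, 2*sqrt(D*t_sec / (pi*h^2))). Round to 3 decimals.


Convert time: 1438 h = 5176800 s
ratio = min(1, 2*sqrt(1.05e-08*5176800/(pi*0.34^2)))
= 0.773751
M(t) = 2.8 * 0.773751 = 2.167%

2.167


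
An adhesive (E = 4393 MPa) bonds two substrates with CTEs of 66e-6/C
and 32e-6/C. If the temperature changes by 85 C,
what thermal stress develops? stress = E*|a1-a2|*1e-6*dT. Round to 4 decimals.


Stress = 4393 * |66 - 32| * 1e-6 * 85
= 12.6958 MPa

12.6958


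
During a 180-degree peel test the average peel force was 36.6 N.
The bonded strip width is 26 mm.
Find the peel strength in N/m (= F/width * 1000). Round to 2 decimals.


Peel strength = F/width * 1000
= 36.6 / 26 * 1000
= 1407.69 N/m

1407.69


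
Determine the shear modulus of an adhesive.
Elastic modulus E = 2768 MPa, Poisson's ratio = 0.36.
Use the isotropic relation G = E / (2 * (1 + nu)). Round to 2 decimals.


G = 2768 / (2*(1+0.36)) = 2768 / 2.72
= 1017.65 MPa

1017.65


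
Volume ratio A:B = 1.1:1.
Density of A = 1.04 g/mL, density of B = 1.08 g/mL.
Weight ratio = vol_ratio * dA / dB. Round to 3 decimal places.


Wt ratio = 1.1 * 1.04 / 1.08
= 1.059

1.059


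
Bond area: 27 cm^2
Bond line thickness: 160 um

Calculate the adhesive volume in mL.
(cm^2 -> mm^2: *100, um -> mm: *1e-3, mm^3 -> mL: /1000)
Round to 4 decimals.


V = 27*100 * 160*1e-3 / 1000
= 0.4320 mL

0.4320


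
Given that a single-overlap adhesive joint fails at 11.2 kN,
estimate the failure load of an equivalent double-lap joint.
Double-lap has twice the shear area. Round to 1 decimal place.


Double-lap factor = 2
Expected load = 11.2 * 2 = 22.4 kN

22.4


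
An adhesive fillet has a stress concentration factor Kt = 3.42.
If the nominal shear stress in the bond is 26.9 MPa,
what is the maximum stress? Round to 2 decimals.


Max stress = 26.9 * 3.42 = 92.00 MPa

92.00


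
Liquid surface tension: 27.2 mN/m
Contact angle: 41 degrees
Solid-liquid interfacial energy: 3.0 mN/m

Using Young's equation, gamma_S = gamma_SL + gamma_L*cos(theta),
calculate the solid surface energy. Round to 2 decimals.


gamma_S = 3.0 + 27.2 * cos(41)
= 23.53 mN/m

23.53


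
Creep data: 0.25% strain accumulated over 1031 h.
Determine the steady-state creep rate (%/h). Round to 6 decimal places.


Rate = 0.25 / 1031 = 0.000242 %/h

0.000242


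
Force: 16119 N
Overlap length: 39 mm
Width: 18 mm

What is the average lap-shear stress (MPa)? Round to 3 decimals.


Average shear stress = F / (overlap * width)
= 16119 / (39 * 18)
= 22.962 MPa

22.962


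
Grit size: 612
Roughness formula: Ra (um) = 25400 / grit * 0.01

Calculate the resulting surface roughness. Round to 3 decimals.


Ra = 25400 / 612 * 0.01
= 0.415 um

0.415


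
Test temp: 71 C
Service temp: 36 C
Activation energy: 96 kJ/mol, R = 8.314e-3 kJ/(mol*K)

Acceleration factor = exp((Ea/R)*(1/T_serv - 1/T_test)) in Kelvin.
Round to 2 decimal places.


AF = exp((96/0.008314)*(1/309.15 - 1/344.15))
= 44.63

44.63


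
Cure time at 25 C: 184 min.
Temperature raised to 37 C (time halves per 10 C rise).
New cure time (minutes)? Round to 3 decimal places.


Acceleration factor = 2^(12/10) = 2.2974
New time = 184 / 2.2974 = 80.091 min

80.091


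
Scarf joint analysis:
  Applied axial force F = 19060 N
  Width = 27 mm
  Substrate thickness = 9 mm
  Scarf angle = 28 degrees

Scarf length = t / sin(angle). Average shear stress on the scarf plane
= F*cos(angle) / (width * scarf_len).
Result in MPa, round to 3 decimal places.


Scarf length = 9 / sin(28 deg) = 19.1705 mm
cos(28 deg) = 0.882948
Shear = 19060 * 0.882948 / (27 * 19.1705)
= 32.513 MPa

32.513


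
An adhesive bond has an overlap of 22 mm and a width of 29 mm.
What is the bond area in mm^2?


Bond area = overlap * width
= 22 * 29
= 638 mm^2

638


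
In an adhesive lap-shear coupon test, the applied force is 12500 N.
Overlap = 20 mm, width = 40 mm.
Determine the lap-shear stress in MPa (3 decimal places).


stress = F / (overlap * width)
= 12500 / (20 * 40)
= 15.625 MPa

15.625


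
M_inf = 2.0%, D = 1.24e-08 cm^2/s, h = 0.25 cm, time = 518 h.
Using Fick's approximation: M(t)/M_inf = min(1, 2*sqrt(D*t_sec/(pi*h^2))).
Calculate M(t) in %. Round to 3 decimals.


t = 1864800 s
ratio = min(1, 2*sqrt(1.24e-08*1864800/(pi*0.0625)))
= 0.686344
M(t) = 2.0 * 0.686344 = 1.373%

1.373


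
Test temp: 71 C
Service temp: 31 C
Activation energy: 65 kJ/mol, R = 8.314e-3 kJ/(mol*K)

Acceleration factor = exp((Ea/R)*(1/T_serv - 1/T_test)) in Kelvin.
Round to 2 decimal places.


AF = exp((65/0.008314)*(1/304.15 - 1/344.15))
= 19.84

19.84


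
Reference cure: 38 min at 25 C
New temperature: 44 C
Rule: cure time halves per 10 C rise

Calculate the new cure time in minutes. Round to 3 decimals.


factor = 2^((44-25)/10) = 3.7321
t_new = 38 / 3.7321 = 10.182 min

10.182


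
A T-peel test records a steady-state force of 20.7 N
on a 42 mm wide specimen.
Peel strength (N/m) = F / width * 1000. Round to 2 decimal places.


Peel strength = 20.7 / 42 * 1000
= 492.86 N/m

492.86


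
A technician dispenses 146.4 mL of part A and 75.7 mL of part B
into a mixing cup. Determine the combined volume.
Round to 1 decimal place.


Combined volume = 146.4 + 75.7
= 222.1 mL

222.1


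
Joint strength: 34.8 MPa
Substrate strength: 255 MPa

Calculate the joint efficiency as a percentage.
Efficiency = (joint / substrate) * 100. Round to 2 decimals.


Efficiency = (34.8 / 255) * 100 = 13.65%

13.65


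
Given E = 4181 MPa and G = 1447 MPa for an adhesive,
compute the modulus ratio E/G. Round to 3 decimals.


E/G ratio = 4181 / 1447 = 2.889

2.889


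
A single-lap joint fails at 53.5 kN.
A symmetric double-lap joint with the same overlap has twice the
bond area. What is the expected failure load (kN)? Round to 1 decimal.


Double-lap load = 2 * 53.5 = 107.0 kN

107.0


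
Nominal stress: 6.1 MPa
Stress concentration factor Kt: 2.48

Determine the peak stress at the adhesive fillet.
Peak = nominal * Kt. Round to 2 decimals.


Peak stress = 6.1 * 2.48
= 15.13 MPa

15.13


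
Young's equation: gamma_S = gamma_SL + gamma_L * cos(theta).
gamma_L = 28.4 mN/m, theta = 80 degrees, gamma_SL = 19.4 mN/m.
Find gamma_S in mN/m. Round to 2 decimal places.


cos(80 deg) = 0.173648
gamma_S = 19.4 + 28.4 * 0.173648
= 24.33 mN/m

24.33


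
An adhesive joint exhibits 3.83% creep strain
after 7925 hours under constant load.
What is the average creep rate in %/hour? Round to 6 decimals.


Creep rate = strain / time
= 3.83 / 7925
= 0.000483 %/h

0.000483


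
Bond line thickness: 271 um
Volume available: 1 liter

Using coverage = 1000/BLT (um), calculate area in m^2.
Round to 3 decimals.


1 L = 1e6 mm^3, thickness = 271 um = 0.271 mm
Area = 1e6 / 0.271 mm^2 = (1e6 / 0.271) / 1e6 m^2 = 1000 / 271 m^2
= 3.690 m^2

3.690


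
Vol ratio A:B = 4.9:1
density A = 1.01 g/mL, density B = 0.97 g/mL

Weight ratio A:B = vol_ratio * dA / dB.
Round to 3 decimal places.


Weight ratio = 4.9 * 1.01 / 0.97
= 5.102

5.102


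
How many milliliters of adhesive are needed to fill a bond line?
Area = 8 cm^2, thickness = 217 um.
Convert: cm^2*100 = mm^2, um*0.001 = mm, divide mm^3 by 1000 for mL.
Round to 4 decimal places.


= (8 * 100) * (217 * 0.001) / 1000
= 0.1736 mL

0.1736


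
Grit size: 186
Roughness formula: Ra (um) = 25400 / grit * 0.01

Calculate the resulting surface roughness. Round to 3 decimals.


Ra = 25400 / 186 * 0.01
= 1.366 um

1.366


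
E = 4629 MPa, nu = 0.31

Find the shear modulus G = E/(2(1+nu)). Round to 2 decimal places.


G = 4629 / (2 * 1.31)
= 1766.79 MPa

1766.79


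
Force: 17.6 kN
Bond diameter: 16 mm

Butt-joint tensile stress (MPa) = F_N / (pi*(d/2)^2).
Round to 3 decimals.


F_N = 17.6 * 1000 = 17600.0 N
A = pi*(8.0)^2 = 201.0619 mm^2
stress = 17600.0 / 201.0619 = 87.535 MPa

87.535


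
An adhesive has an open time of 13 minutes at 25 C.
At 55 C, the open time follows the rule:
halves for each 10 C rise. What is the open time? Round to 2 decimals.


Factor = 2^((55-25)/10) = 8.0000
Open time = 13 / 8.0000 = 1.63 min

1.63


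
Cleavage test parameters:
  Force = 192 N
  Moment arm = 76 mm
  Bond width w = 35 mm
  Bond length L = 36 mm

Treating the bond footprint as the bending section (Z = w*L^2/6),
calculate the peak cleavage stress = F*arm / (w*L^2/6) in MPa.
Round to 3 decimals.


M = 192 * 76 = 14592 N*mm
Z = 35 * 36^2 / 6 = 45360 / 6 mm^3
sigma = M / Z = 6 * 14592 / 45360 = 87552 / 45360
= 1.930 MPa

1.930


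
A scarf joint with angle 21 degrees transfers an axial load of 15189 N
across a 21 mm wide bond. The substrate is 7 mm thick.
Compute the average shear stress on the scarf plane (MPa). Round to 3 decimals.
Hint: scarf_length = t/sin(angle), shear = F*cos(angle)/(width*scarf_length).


scarf_length = 7 / sin(21 deg) = 19.5330 mm
cos(21 deg) = 0.933580
shear stress = 15189 * 0.933580 / (21 * 19.5330)
= 34.569 MPa

34.569


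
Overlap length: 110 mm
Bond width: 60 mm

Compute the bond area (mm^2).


Bond area = 110 * 60 = 6600 mm^2

6600


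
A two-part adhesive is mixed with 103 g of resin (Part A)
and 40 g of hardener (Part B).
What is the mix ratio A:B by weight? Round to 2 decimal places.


Mix ratio = mass_A / mass_B
= 103 / 40
= 2.58

2.58


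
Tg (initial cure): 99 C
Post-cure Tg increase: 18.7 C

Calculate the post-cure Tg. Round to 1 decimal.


Post-cure Tg = 99 + 18.7 = 117.7 C

117.7


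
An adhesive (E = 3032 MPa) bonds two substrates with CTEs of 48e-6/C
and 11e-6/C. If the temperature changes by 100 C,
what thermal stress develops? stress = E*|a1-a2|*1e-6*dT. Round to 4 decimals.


Stress = 3032 * |48 - 11| * 1e-6 * 100
= 11.2184 MPa

11.2184


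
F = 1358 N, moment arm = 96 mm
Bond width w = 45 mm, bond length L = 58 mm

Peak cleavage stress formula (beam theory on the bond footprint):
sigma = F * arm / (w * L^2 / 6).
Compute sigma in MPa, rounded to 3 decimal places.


sigma = (1358 * 96) / (45 * 3364 / 6)
= 130368 * 6 / 151380
= 782208 / 151380
= 5.167 MPa

5.167


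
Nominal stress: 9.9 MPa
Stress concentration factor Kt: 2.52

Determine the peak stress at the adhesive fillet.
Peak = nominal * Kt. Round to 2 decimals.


Peak stress = 9.9 * 2.52
= 24.95 MPa

24.95


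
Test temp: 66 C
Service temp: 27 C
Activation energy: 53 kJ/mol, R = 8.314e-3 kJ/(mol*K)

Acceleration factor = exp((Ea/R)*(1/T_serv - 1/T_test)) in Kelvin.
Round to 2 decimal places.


AF = exp((53/0.008314)*(1/300.15 - 1/339.15))
= 11.50

11.50


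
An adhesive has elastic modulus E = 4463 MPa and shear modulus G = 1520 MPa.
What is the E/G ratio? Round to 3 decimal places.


E/G = 4463 / 1520 = 2.936

2.936


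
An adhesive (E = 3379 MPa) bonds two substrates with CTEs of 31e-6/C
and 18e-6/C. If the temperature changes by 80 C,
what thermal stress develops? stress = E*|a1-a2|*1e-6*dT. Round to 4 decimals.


Stress = 3379 * |31 - 18| * 1e-6 * 80
= 3.5142 MPa

3.5142


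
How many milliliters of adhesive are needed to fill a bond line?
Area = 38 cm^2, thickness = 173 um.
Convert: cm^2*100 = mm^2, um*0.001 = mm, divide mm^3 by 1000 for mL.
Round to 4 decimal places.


= (38 * 100) * (173 * 0.001) / 1000
= 0.6574 mL

0.6574


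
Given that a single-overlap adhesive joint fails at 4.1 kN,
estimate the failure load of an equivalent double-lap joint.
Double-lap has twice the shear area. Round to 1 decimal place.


Double-lap factor = 2
Expected load = 4.1 * 2 = 8.2 kN

8.2


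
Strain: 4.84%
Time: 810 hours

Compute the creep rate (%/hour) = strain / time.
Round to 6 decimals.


Creep rate = 4.84 / 810
= 0.005975 %/h

0.005975


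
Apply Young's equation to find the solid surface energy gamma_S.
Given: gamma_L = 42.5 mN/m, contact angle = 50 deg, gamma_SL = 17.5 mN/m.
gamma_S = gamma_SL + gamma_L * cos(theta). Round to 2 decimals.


theta_rad = 50 * pi/180 = 0.872665
gamma_S = 17.5 + 42.5 * cos(0.872665)
= 44.82 mN/m

44.82


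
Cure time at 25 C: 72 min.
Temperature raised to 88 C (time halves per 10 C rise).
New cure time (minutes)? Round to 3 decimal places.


Acceleration factor = 2^(63/10) = 78.7932
New time = 72 / 78.7932 = 0.914 min

0.914


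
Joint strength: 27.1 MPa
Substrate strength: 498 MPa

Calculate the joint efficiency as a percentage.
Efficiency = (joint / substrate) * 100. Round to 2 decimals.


Efficiency = (27.1 / 498) * 100 = 5.44%

5.44


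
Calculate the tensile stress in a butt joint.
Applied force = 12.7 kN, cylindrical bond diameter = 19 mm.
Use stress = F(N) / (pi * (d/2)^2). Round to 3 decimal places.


A = pi * 9.5^2 = 283.5287 mm^2
sigma = 12700.0 / 283.5287 = 44.793 MPa

44.793


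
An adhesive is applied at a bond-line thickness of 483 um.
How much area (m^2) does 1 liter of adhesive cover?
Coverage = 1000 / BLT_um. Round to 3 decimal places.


Coverage = 1000 / 483 = 2.070 m^2

2.070


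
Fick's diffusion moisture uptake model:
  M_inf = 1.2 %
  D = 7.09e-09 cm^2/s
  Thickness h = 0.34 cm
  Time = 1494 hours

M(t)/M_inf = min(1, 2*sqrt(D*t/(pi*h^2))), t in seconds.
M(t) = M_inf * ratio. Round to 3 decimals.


t_sec = 1494 * 3600 = 5378400
ratio = 2*sqrt(7.09e-09*5378400/(pi*0.34^2))
= min(1, 0.648076)
= 0.648076
M(t) = 1.2 * 0.648076 = 0.778 %

0.778


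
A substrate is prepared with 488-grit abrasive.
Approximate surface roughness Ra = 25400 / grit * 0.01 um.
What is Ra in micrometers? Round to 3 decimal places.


Ra = 25400 / 488 * 0.01 = 0.520 um

0.520


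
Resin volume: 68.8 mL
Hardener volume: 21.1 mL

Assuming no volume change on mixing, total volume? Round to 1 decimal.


V_total = 68.8 + 21.1 = 89.9 mL

89.9


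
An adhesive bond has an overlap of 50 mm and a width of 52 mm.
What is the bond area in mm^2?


Bond area = overlap * width
= 50 * 52
= 2600 mm^2

2600


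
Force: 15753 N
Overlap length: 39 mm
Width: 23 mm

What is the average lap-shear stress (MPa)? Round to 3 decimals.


Average shear stress = F / (overlap * width)
= 15753 / (39 * 23)
= 17.562 MPa

17.562


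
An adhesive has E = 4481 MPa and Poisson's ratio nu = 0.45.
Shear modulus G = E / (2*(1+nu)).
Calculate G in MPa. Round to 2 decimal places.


G = 4481 / (2*(1+0.45))
= 4481 / 2.90
= 1545.17 MPa

1545.17


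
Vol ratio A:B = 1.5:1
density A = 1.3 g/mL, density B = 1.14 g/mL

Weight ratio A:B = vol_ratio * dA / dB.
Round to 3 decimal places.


Weight ratio = 1.5 * 1.3 / 1.14
= 1.711

1.711


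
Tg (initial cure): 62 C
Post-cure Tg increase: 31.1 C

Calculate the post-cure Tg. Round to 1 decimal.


Post-cure Tg = 62 + 31.1 = 93.1 C

93.1


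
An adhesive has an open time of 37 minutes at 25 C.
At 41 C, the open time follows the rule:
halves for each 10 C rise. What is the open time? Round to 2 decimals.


Factor = 2^((41-25)/10) = 3.0314
Open time = 37 / 3.0314 = 12.21 min

12.21


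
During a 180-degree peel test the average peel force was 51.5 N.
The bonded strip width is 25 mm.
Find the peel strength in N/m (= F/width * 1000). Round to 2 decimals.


Peel strength = F/width * 1000
= 51.5 / 25 * 1000
= 2060.00 N/m

2060.00


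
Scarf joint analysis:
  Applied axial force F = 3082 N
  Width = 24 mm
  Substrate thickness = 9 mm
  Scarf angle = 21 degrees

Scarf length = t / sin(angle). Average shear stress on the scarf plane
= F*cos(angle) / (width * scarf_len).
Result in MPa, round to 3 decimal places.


Scarf length = 9 / sin(21 deg) = 25.1139 mm
cos(21 deg) = 0.933580
Shear = 3082 * 0.933580 / (24 * 25.1139)
= 4.774 MPa

4.774
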